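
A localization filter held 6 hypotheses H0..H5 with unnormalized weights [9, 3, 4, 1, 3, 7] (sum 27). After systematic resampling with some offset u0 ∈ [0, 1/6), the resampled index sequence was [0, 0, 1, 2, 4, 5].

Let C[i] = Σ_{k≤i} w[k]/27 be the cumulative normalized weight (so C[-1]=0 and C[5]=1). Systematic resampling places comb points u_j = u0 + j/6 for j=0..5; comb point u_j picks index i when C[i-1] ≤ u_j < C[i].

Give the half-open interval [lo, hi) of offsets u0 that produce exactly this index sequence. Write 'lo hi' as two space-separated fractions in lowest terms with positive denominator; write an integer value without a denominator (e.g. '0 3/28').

0 2/27

C = [1/3, 4/9, 16/27, 17/27, 20/27, 1]
j=0 picked index 0: u0 ∈ [0, 1/3)
j=1 picked index 0: u0 ∈ [-1/6, 1/6)
j=2 picked index 1: u0 ∈ [0, 1/9)
j=3 picked index 2: u0 ∈ [-1/18, 5/54)
j=4 picked index 4: u0 ∈ [-1/27, 2/27)
j=5 picked index 5: u0 ∈ [-5/54, 1/6)
intersection: [0, 2/27)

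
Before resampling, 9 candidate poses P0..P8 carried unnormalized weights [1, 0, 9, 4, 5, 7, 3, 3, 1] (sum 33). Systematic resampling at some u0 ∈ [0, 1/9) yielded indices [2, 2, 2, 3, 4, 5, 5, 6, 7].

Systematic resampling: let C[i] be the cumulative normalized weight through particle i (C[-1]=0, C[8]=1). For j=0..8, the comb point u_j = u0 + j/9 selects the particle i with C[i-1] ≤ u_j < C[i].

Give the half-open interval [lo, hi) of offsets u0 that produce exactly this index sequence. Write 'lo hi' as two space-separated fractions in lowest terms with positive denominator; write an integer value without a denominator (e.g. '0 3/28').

C = [1/33, 1/33, 10/33, 14/33, 19/33, 26/33, 29/33, 32/33, 1]
j=0 picked index 2: u0 ∈ [1/33, 10/33)
j=1 picked index 2: u0 ∈ [-8/99, 19/99)
j=2 picked index 2: u0 ∈ [-19/99, 8/99)
j=3 picked index 3: u0 ∈ [-1/33, 1/11)
j=4 picked index 4: u0 ∈ [-2/99, 13/99)
j=5 picked index 5: u0 ∈ [2/99, 23/99)
j=6 picked index 5: u0 ∈ [-1/11, 4/33)
j=7 picked index 6: u0 ∈ [1/99, 10/99)
j=8 picked index 7: u0 ∈ [-1/99, 8/99)
intersection: [1/33, 8/99)

1/33 8/99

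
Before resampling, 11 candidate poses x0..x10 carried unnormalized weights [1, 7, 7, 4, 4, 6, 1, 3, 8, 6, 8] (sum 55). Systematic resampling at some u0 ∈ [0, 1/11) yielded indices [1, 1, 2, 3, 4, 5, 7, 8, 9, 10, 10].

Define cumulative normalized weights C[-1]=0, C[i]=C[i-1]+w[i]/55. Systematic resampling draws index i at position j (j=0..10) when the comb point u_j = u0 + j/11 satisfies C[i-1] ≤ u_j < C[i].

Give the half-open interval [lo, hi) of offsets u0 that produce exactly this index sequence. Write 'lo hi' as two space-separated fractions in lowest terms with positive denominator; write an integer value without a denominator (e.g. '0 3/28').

2/55 3/55

C = [1/55, 8/55, 3/11, 19/55, 23/55, 29/55, 6/11, 3/5, 41/55, 47/55, 1]
j=0 picked index 1: u0 ∈ [1/55, 8/55)
j=1 picked index 1: u0 ∈ [-4/55, 3/55)
j=2 picked index 2: u0 ∈ [-2/55, 1/11)
j=3 picked index 3: u0 ∈ [0, 4/55)
j=4 picked index 4: u0 ∈ [-1/55, 3/55)
j=5 picked index 5: u0 ∈ [-2/55, 4/55)
j=6 picked index 7: u0 ∈ [0, 3/55)
j=7 picked index 8: u0 ∈ [-2/55, 6/55)
j=8 picked index 9: u0 ∈ [1/55, 7/55)
j=9 picked index 10: u0 ∈ [2/55, 2/11)
j=10 picked index 10: u0 ∈ [-3/55, 1/11)
intersection: [2/55, 3/55)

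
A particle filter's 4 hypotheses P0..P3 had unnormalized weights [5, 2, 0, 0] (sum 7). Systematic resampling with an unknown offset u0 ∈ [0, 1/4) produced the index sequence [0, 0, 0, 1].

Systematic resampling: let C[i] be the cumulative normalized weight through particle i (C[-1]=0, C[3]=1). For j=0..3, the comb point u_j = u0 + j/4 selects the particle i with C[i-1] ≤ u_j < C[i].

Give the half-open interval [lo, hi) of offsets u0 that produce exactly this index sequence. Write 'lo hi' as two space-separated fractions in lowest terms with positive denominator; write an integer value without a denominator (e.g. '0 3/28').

0 3/14

C = [5/7, 1, 1, 1]
j=0 picked index 0: u0 ∈ [0, 5/7)
j=1 picked index 0: u0 ∈ [-1/4, 13/28)
j=2 picked index 0: u0 ∈ [-1/2, 3/14)
j=3 picked index 1: u0 ∈ [-1/28, 1/4)
intersection: [0, 3/14)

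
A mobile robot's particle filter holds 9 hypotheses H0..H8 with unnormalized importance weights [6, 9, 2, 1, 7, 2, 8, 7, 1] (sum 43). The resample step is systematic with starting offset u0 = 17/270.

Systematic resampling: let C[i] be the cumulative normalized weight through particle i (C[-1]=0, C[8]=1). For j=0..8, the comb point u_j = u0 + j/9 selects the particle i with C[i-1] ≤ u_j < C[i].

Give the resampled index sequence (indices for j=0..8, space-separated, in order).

0 1 1 3 4 5 6 7 7

C = [6/43, 15/43, 17/43, 18/43, 25/43, 27/43, 35/43, 42/43, 1]
j=0: u_0=17/270 ∈ [0, 6/43) → index 0
j=1: u_1=47/270 ∈ [6/43, 15/43) → index 1
j=2: u_2=77/270 ∈ [6/43, 15/43) → index 1
j=3: u_3=107/270 ∈ [17/43, 18/43) → index 3
j=4: u_4=137/270 ∈ [18/43, 25/43) → index 4
j=5: u_5=167/270 ∈ [25/43, 27/43) → index 5
j=6: u_6=197/270 ∈ [27/43, 35/43) → index 6
j=7: u_7=227/270 ∈ [35/43, 42/43) → index 7
j=8: u_8=257/270 ∈ [35/43, 42/43) → index 7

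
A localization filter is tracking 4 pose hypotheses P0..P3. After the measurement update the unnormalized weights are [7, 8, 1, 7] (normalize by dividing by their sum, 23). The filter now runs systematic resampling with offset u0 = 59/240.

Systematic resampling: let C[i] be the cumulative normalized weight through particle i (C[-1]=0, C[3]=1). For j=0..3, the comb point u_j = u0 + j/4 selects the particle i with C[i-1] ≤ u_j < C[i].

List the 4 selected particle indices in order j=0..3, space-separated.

0 1 3 3

C = [7/23, 15/23, 16/23, 1]
j=0: u_0=59/240 ∈ [0, 7/23) → index 0
j=1: u_1=119/240 ∈ [7/23, 15/23) → index 1
j=2: u_2=179/240 ∈ [16/23, 1) → index 3
j=3: u_3=239/240 ∈ [16/23, 1) → index 3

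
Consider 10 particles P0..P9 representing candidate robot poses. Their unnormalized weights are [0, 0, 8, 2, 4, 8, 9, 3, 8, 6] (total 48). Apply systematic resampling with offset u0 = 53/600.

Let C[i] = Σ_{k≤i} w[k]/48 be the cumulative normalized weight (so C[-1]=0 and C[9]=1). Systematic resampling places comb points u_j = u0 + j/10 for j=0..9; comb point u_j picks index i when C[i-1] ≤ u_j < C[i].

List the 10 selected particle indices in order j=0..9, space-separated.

2 3 4 5 6 6 7 8 9 9

C = [0, 0, 1/6, 5/24, 7/24, 11/24, 31/48, 17/24, 7/8, 1]
j=0: u_0=53/600 ∈ [0, 1/6) → index 2
j=1: u_1=113/600 ∈ [1/6, 5/24) → index 3
j=2: u_2=173/600 ∈ [5/24, 7/24) → index 4
j=3: u_3=233/600 ∈ [7/24, 11/24) → index 5
j=4: u_4=293/600 ∈ [11/24, 31/48) → index 6
j=5: u_5=353/600 ∈ [11/24, 31/48) → index 6
j=6: u_6=413/600 ∈ [31/48, 17/24) → index 7
j=7: u_7=473/600 ∈ [17/24, 7/8) → index 8
j=8: u_8=533/600 ∈ [7/8, 1) → index 9
j=9: u_9=593/600 ∈ [7/8, 1) → index 9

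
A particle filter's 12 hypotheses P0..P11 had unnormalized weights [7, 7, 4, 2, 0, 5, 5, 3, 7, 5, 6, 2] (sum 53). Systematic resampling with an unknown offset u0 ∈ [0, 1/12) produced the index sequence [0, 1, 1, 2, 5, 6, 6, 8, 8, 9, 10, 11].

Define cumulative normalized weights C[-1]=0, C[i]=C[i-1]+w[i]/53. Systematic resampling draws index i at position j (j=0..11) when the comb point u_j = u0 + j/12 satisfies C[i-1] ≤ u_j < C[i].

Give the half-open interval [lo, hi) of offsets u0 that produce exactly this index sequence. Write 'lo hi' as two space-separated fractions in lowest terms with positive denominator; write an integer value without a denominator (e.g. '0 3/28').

35/636 7/106

C = [7/53, 14/53, 18/53, 20/53, 20/53, 25/53, 30/53, 33/53, 40/53, 45/53, 51/53, 1]
j=0 picked index 0: u0 ∈ [0, 7/53)
j=1 picked index 1: u0 ∈ [31/636, 115/636)
j=2 picked index 1: u0 ∈ [-11/318, 31/318)
j=3 picked index 2: u0 ∈ [3/212, 19/212)
j=4 picked index 5: u0 ∈ [7/159, 22/159)
j=5 picked index 6: u0 ∈ [35/636, 95/636)
j=6 picked index 6: u0 ∈ [-3/106, 7/106)
j=7 picked index 8: u0 ∈ [25/636, 109/636)
j=8 picked index 8: u0 ∈ [-7/159, 14/159)
j=9 picked index 9: u0 ∈ [1/212, 21/212)
j=10 picked index 10: u0 ∈ [5/318, 41/318)
j=11 picked index 11: u0 ∈ [29/636, 1/12)
intersection: [35/636, 7/106)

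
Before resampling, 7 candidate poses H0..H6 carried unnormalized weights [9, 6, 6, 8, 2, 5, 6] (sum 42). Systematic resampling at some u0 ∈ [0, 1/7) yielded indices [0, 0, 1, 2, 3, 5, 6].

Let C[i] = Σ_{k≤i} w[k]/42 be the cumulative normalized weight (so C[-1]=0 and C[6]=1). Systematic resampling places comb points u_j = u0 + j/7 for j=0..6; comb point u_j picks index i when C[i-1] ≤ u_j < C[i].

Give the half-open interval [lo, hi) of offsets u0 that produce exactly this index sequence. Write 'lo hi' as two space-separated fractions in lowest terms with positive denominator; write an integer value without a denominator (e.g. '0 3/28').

C = [3/14, 5/14, 1/2, 29/42, 31/42, 6/7, 1]
j=0 picked index 0: u0 ∈ [0, 3/14)
j=1 picked index 0: u0 ∈ [-1/7, 1/14)
j=2 picked index 1: u0 ∈ [-1/14, 1/14)
j=3 picked index 2: u0 ∈ [-1/14, 1/14)
j=4 picked index 3: u0 ∈ [-1/14, 5/42)
j=5 picked index 5: u0 ∈ [1/42, 1/7)
j=6 picked index 6: u0 ∈ [0, 1/7)
intersection: [1/42, 1/14)

1/42 1/14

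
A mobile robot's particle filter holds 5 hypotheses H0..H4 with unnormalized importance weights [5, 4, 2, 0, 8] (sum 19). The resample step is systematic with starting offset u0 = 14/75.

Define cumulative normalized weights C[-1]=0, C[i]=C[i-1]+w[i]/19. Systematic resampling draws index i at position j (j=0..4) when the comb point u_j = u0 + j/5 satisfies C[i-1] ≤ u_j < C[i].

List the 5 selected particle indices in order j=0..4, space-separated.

0 1 4 4 4

C = [5/19, 9/19, 11/19, 11/19, 1]
j=0: u_0=14/75 ∈ [0, 5/19) → index 0
j=1: u_1=29/75 ∈ [5/19, 9/19) → index 1
j=2: u_2=44/75 ∈ [11/19, 1) → index 4
j=3: u_3=59/75 ∈ [11/19, 1) → index 4
j=4: u_4=74/75 ∈ [11/19, 1) → index 4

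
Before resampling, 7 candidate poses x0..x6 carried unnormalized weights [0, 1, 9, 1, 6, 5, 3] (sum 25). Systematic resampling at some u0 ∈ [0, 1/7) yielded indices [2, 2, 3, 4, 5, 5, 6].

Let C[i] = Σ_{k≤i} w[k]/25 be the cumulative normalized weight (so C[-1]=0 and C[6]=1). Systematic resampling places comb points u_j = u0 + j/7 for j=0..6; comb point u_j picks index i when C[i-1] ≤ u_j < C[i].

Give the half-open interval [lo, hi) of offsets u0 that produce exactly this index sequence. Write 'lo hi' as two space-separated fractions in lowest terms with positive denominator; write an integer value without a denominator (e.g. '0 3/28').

C = [0, 1/25, 2/5, 11/25, 17/25, 22/25, 1]
j=0 picked index 2: u0 ∈ [1/25, 2/5)
j=1 picked index 2: u0 ∈ [-18/175, 9/35)
j=2 picked index 3: u0 ∈ [4/35, 27/175)
j=3 picked index 4: u0 ∈ [2/175, 44/175)
j=4 picked index 5: u0 ∈ [19/175, 54/175)
j=5 picked index 5: u0 ∈ [-6/175, 29/175)
j=6 picked index 6: u0 ∈ [4/175, 1/7)
intersection: [4/35, 1/7)

4/35 1/7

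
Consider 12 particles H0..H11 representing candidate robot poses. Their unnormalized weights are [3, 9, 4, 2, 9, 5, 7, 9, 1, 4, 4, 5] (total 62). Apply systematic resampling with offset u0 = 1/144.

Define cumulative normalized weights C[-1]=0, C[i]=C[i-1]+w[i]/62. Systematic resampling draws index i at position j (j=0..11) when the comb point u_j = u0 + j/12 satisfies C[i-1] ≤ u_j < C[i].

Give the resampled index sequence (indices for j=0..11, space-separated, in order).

0 1 1 2 4 4 5 6 7 7 9 11

C = [3/62, 6/31, 8/31, 9/31, 27/62, 16/31, 39/62, 24/31, 49/62, 53/62, 57/62, 1]
j=0: u_0=1/144 ∈ [0, 3/62) → index 0
j=1: u_1=13/144 ∈ [3/62, 6/31) → index 1
j=2: u_2=25/144 ∈ [3/62, 6/31) → index 1
j=3: u_3=37/144 ∈ [6/31, 8/31) → index 2
j=4: u_4=49/144 ∈ [9/31, 27/62) → index 4
j=5: u_5=61/144 ∈ [9/31, 27/62) → index 4
j=6: u_6=73/144 ∈ [27/62, 16/31) → index 5
j=7: u_7=85/144 ∈ [16/31, 39/62) → index 6
j=8: u_8=97/144 ∈ [39/62, 24/31) → index 7
j=9: u_9=109/144 ∈ [39/62, 24/31) → index 7
j=10: u_10=121/144 ∈ [49/62, 53/62) → index 9
j=11: u_11=133/144 ∈ [57/62, 1) → index 11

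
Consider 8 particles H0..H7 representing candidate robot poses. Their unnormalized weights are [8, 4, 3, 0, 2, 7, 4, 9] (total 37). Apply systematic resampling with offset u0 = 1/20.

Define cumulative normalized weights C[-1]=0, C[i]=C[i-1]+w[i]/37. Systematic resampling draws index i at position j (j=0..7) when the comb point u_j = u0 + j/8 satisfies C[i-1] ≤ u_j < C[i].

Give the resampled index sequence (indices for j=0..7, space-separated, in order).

C = [8/37, 12/37, 15/37, 15/37, 17/37, 24/37, 28/37, 1]
j=0: u_0=1/20 ∈ [0, 8/37) → index 0
j=1: u_1=7/40 ∈ [0, 8/37) → index 0
j=2: u_2=3/10 ∈ [8/37, 12/37) → index 1
j=3: u_3=17/40 ∈ [15/37, 17/37) → index 4
j=4: u_4=11/20 ∈ [17/37, 24/37) → index 5
j=5: u_5=27/40 ∈ [24/37, 28/37) → index 6
j=6: u_6=4/5 ∈ [28/37, 1) → index 7
j=7: u_7=37/40 ∈ [28/37, 1) → index 7

0 0 1 4 5 6 7 7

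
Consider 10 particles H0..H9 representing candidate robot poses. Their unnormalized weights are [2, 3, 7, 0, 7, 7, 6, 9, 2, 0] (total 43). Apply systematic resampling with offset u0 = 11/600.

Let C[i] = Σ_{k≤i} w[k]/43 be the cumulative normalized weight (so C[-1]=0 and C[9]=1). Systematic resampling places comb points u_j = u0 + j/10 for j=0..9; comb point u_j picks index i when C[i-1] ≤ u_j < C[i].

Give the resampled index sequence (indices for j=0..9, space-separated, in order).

C = [2/43, 5/43, 12/43, 12/43, 19/43, 26/43, 32/43, 41/43, 1, 1]
j=0: u_0=11/600 ∈ [0, 2/43) → index 0
j=1: u_1=71/600 ∈ [5/43, 12/43) → index 2
j=2: u_2=131/600 ∈ [5/43, 12/43) → index 2
j=3: u_3=191/600 ∈ [12/43, 19/43) → index 4
j=4: u_4=251/600 ∈ [12/43, 19/43) → index 4
j=5: u_5=311/600 ∈ [19/43, 26/43) → index 5
j=6: u_6=371/600 ∈ [26/43, 32/43) → index 6
j=7: u_7=431/600 ∈ [26/43, 32/43) → index 6
j=8: u_8=491/600 ∈ [32/43, 41/43) → index 7
j=9: u_9=551/600 ∈ [32/43, 41/43) → index 7

0 2 2 4 4 5 6 6 7 7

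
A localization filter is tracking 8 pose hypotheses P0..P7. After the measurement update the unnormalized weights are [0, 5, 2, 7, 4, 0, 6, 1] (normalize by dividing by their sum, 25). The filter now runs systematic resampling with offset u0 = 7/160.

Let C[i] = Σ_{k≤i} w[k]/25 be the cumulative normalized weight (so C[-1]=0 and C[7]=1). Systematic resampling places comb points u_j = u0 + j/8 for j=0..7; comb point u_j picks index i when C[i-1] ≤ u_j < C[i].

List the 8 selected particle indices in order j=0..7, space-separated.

C = [0, 1/5, 7/25, 14/25, 18/25, 18/25, 24/25, 1]
j=0: u_0=7/160 ∈ [0, 1/5) → index 1
j=1: u_1=27/160 ∈ [0, 1/5) → index 1
j=2: u_2=47/160 ∈ [7/25, 14/25) → index 3
j=3: u_3=67/160 ∈ [7/25, 14/25) → index 3
j=4: u_4=87/160 ∈ [7/25, 14/25) → index 3
j=5: u_5=107/160 ∈ [14/25, 18/25) → index 4
j=6: u_6=127/160 ∈ [18/25, 24/25) → index 6
j=7: u_7=147/160 ∈ [18/25, 24/25) → index 6

1 1 3 3 3 4 6 6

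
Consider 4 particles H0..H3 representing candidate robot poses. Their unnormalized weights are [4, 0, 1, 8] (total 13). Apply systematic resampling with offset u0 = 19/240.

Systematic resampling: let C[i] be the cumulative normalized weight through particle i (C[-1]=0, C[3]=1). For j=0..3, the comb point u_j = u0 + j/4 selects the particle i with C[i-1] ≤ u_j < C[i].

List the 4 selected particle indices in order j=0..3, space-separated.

0 2 3 3

C = [4/13, 4/13, 5/13, 1]
j=0: u_0=19/240 ∈ [0, 4/13) → index 0
j=1: u_1=79/240 ∈ [4/13, 5/13) → index 2
j=2: u_2=139/240 ∈ [5/13, 1) → index 3
j=3: u_3=199/240 ∈ [5/13, 1) → index 3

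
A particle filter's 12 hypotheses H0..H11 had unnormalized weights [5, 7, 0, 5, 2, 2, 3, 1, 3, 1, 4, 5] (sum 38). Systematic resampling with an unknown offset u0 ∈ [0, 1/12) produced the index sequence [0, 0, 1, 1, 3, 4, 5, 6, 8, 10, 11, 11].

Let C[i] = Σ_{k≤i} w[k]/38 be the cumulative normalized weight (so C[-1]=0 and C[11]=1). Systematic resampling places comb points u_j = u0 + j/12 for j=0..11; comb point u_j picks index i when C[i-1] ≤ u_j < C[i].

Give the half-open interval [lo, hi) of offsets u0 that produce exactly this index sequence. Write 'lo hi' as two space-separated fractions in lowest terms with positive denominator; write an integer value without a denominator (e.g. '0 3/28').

2/57 11/228

C = [5/38, 6/19, 6/19, 17/38, 1/2, 21/38, 12/19, 25/38, 14/19, 29/38, 33/38, 1]
j=0 picked index 0: u0 ∈ [0, 5/38)
j=1 picked index 0: u0 ∈ [-1/12, 11/228)
j=2 picked index 1: u0 ∈ [-2/57, 17/114)
j=3 picked index 1: u0 ∈ [-9/76, 5/76)
j=4 picked index 3: u0 ∈ [-1/57, 13/114)
j=5 picked index 4: u0 ∈ [7/228, 1/12)
j=6 picked index 5: u0 ∈ [0, 1/19)
j=7 picked index 6: u0 ∈ [-7/228, 11/228)
j=8 picked index 8: u0 ∈ [-1/114, 4/57)
j=9 picked index 10: u0 ∈ [1/76, 9/76)
j=10 picked index 11: u0 ∈ [2/57, 1/6)
j=11 picked index 11: u0 ∈ [-11/228, 1/12)
intersection: [2/57, 11/228)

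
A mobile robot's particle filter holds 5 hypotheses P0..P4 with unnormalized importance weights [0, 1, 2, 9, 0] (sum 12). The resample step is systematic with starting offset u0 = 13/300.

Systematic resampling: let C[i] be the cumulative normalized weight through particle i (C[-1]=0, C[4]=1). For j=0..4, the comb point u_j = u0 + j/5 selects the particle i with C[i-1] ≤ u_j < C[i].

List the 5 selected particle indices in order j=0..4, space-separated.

C = [0, 1/12, 1/4, 1, 1]
j=0: u_0=13/300 ∈ [0, 1/12) → index 1
j=1: u_1=73/300 ∈ [1/12, 1/4) → index 2
j=2: u_2=133/300 ∈ [1/4, 1) → index 3
j=3: u_3=193/300 ∈ [1/4, 1) → index 3
j=4: u_4=253/300 ∈ [1/4, 1) → index 3

1 2 3 3 3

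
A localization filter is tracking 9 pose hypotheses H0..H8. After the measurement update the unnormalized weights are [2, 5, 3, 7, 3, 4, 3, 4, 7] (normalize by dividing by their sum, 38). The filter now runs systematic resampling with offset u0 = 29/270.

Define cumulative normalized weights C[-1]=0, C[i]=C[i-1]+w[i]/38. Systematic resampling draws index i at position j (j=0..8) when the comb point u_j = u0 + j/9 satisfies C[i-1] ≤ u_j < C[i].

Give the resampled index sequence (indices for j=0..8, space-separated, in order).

1 2 3 3 5 6 7 8 8

C = [1/19, 7/38, 5/19, 17/38, 10/19, 12/19, 27/38, 31/38, 1]
j=0: u_0=29/270 ∈ [1/19, 7/38) → index 1
j=1: u_1=59/270 ∈ [7/38, 5/19) → index 2
j=2: u_2=89/270 ∈ [5/19, 17/38) → index 3
j=3: u_3=119/270 ∈ [5/19, 17/38) → index 3
j=4: u_4=149/270 ∈ [10/19, 12/19) → index 5
j=5: u_5=179/270 ∈ [12/19, 27/38) → index 6
j=6: u_6=209/270 ∈ [27/38, 31/38) → index 7
j=7: u_7=239/270 ∈ [31/38, 1) → index 8
j=8: u_8=269/270 ∈ [31/38, 1) → index 8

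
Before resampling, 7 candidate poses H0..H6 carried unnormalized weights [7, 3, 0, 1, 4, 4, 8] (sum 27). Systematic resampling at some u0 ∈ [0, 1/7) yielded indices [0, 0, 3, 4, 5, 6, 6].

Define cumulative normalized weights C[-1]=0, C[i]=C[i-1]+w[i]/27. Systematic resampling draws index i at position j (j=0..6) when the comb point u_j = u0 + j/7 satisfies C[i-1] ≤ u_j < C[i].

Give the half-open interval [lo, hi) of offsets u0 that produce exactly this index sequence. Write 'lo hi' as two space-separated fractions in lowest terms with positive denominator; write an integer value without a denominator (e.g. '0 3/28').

C = [7/27, 10/27, 10/27, 11/27, 5/9, 19/27, 1]
j=0 picked index 0: u0 ∈ [0, 7/27)
j=1 picked index 0: u0 ∈ [-1/7, 22/189)
j=2 picked index 3: u0 ∈ [16/189, 23/189)
j=3 picked index 4: u0 ∈ [-4/189, 8/63)
j=4 picked index 5: u0 ∈ [-1/63, 25/189)
j=5 picked index 6: u0 ∈ [-2/189, 2/7)
j=6 picked index 6: u0 ∈ [-29/189, 1/7)
intersection: [16/189, 22/189)

16/189 22/189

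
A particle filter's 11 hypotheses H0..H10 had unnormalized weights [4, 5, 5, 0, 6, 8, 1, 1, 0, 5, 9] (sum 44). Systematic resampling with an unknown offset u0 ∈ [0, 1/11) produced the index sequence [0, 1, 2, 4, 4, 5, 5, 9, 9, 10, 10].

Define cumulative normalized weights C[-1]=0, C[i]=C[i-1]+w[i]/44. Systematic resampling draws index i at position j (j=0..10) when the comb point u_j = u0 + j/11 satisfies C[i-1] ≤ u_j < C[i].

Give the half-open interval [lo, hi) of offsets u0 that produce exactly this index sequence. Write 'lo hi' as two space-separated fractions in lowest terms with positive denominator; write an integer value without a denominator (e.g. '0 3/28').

C = [1/11, 9/44, 7/22, 7/22, 5/11, 7/11, 29/44, 15/22, 15/22, 35/44, 1]
j=0 picked index 0: u0 ∈ [0, 1/11)
j=1 picked index 1: u0 ∈ [0, 5/44)
j=2 picked index 2: u0 ∈ [1/44, 3/22)
j=3 picked index 4: u0 ∈ [1/22, 2/11)
j=4 picked index 4: u0 ∈ [-1/22, 1/11)
j=5 picked index 5: u0 ∈ [0, 2/11)
j=6 picked index 5: u0 ∈ [-1/11, 1/11)
j=7 picked index 9: u0 ∈ [1/22, 7/44)
j=8 picked index 9: u0 ∈ [-1/22, 3/44)
j=9 picked index 10: u0 ∈ [-1/44, 2/11)
j=10 picked index 10: u0 ∈ [-5/44, 1/11)
intersection: [1/22, 3/44)

1/22 3/44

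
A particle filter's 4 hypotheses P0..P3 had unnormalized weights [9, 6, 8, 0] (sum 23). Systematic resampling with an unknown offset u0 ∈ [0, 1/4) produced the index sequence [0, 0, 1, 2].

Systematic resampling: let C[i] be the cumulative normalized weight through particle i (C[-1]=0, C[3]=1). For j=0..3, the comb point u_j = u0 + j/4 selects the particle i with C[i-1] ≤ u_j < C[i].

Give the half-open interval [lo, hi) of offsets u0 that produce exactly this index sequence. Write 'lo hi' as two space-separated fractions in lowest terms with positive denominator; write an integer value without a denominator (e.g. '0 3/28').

C = [9/23, 15/23, 1, 1]
j=0 picked index 0: u0 ∈ [0, 9/23)
j=1 picked index 0: u0 ∈ [-1/4, 13/92)
j=2 picked index 1: u0 ∈ [-5/46, 7/46)
j=3 picked index 2: u0 ∈ [-9/92, 1/4)
intersection: [0, 13/92)

0 13/92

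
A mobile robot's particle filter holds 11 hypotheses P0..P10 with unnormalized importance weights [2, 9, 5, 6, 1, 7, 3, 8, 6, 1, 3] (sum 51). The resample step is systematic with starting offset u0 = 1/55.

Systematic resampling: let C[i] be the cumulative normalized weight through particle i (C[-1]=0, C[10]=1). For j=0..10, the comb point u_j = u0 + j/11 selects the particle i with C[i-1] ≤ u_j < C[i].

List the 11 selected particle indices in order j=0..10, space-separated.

0 1 1 2 3 5 5 7 7 8 9

C = [2/51, 11/51, 16/51, 22/51, 23/51, 10/17, 11/17, 41/51, 47/51, 16/17, 1]
j=0: u_0=1/55 ∈ [0, 2/51) → index 0
j=1: u_1=6/55 ∈ [2/51, 11/51) → index 1
j=2: u_2=1/5 ∈ [2/51, 11/51) → index 1
j=3: u_3=16/55 ∈ [11/51, 16/51) → index 2
j=4: u_4=21/55 ∈ [16/51, 22/51) → index 3
j=5: u_5=26/55 ∈ [23/51, 10/17) → index 5
j=6: u_6=31/55 ∈ [23/51, 10/17) → index 5
j=7: u_7=36/55 ∈ [11/17, 41/51) → index 7
j=8: u_8=41/55 ∈ [11/17, 41/51) → index 7
j=9: u_9=46/55 ∈ [41/51, 47/51) → index 8
j=10: u_10=51/55 ∈ [47/51, 16/17) → index 9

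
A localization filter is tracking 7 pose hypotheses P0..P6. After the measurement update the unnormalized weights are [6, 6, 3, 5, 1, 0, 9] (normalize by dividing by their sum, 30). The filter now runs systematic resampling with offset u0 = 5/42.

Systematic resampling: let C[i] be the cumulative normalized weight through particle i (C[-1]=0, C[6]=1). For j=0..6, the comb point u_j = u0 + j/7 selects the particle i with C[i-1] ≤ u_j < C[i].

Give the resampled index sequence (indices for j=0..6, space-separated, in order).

C = [1/5, 2/5, 1/2, 2/3, 7/10, 7/10, 1]
j=0: u_0=5/42 ∈ [0, 1/5) → index 0
j=1: u_1=11/42 ∈ [1/5, 2/5) → index 1
j=2: u_2=17/42 ∈ [2/5, 1/2) → index 2
j=3: u_3=23/42 ∈ [1/2, 2/3) → index 3
j=4: u_4=29/42 ∈ [2/3, 7/10) → index 4
j=5: u_5=5/6 ∈ [7/10, 1) → index 6
j=6: u_6=41/42 ∈ [7/10, 1) → index 6

0 1 2 3 4 6 6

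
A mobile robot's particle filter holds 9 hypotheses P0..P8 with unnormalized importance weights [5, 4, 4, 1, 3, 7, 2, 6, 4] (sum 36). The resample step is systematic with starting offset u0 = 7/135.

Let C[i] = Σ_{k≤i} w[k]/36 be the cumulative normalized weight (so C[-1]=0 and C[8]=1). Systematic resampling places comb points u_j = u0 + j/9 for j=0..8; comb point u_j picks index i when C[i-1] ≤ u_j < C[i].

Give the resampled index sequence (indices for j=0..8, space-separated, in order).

C = [5/36, 1/4, 13/36, 7/18, 17/36, 2/3, 13/18, 8/9, 1]
j=0: u_0=7/135 ∈ [0, 5/36) → index 0
j=1: u_1=22/135 ∈ [5/36, 1/4) → index 1
j=2: u_2=37/135 ∈ [1/4, 13/36) → index 2
j=3: u_3=52/135 ∈ [13/36, 7/18) → index 3
j=4: u_4=67/135 ∈ [17/36, 2/3) → index 5
j=5: u_5=82/135 ∈ [17/36, 2/3) → index 5
j=6: u_6=97/135 ∈ [2/3, 13/18) → index 6
j=7: u_7=112/135 ∈ [13/18, 8/9) → index 7
j=8: u_8=127/135 ∈ [8/9, 1) → index 8

0 1 2 3 5 5 6 7 8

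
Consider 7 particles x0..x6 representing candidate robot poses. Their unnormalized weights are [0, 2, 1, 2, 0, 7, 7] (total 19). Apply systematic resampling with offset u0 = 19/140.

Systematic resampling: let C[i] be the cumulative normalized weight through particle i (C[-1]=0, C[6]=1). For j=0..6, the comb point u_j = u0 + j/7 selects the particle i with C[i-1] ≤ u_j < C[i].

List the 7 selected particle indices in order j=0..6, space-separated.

2 5 5 5 6 6 6

C = [0, 2/19, 3/19, 5/19, 5/19, 12/19, 1]
j=0: u_0=19/140 ∈ [2/19, 3/19) → index 2
j=1: u_1=39/140 ∈ [5/19, 12/19) → index 5
j=2: u_2=59/140 ∈ [5/19, 12/19) → index 5
j=3: u_3=79/140 ∈ [5/19, 12/19) → index 5
j=4: u_4=99/140 ∈ [12/19, 1) → index 6
j=5: u_5=17/20 ∈ [12/19, 1) → index 6
j=6: u_6=139/140 ∈ [12/19, 1) → index 6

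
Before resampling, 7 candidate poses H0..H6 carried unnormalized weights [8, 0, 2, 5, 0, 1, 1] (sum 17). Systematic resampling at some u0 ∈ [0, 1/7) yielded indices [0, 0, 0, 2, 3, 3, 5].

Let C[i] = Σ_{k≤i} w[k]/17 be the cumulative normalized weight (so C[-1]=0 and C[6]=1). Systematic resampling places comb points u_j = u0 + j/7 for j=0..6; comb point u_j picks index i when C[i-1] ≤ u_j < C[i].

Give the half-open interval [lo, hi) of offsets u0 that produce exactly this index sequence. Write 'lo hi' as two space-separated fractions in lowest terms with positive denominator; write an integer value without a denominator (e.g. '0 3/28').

5/119 10/119

C = [8/17, 8/17, 10/17, 15/17, 15/17, 16/17, 1]
j=0 picked index 0: u0 ∈ [0, 8/17)
j=1 picked index 0: u0 ∈ [-1/7, 39/119)
j=2 picked index 0: u0 ∈ [-2/7, 22/119)
j=3 picked index 2: u0 ∈ [5/119, 19/119)
j=4 picked index 3: u0 ∈ [2/119, 37/119)
j=5 picked index 3: u0 ∈ [-15/119, 20/119)
j=6 picked index 5: u0 ∈ [3/119, 10/119)
intersection: [5/119, 10/119)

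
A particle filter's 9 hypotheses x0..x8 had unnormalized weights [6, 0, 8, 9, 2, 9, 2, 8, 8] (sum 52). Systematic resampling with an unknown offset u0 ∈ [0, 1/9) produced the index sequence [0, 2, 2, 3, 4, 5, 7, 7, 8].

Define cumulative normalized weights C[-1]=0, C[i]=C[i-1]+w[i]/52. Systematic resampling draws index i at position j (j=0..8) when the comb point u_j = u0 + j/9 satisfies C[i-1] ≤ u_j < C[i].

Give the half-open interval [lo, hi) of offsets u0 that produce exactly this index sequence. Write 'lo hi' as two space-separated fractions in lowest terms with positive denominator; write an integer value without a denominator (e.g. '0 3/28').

C = [3/26, 3/26, 7/26, 23/52, 25/52, 17/26, 9/13, 11/13, 1]
j=0 picked index 0: u0 ∈ [0, 3/26)
j=1 picked index 2: u0 ∈ [1/234, 37/234)
j=2 picked index 2: u0 ∈ [-25/234, 11/234)
j=3 picked index 3: u0 ∈ [-5/78, 17/156)
j=4 picked index 4: u0 ∈ [-1/468, 17/468)
j=5 picked index 5: u0 ∈ [-35/468, 23/234)
j=6 picked index 7: u0 ∈ [1/39, 7/39)
j=7 picked index 7: u0 ∈ [-10/117, 8/117)
j=8 picked index 8: u0 ∈ [-5/117, 1/9)
intersection: [1/39, 17/468)

1/39 17/468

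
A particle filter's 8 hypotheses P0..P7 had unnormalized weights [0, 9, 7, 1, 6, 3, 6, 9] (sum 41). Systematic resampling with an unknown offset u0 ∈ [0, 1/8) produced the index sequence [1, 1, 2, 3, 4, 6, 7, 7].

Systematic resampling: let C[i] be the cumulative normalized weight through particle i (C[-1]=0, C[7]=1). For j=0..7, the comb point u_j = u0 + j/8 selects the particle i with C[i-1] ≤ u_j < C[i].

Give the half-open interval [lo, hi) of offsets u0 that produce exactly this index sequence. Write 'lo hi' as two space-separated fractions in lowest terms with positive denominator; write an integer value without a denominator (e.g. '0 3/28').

C = [0, 9/41, 16/41, 17/41, 23/41, 26/41, 32/41, 1]
j=0 picked index 1: u0 ∈ [0, 9/41)
j=1 picked index 1: u0 ∈ [-1/8, 31/328)
j=2 picked index 2: u0 ∈ [-5/164, 23/164)
j=3 picked index 3: u0 ∈ [5/328, 13/328)
j=4 picked index 4: u0 ∈ [-7/82, 5/82)
j=5 picked index 6: u0 ∈ [3/328, 51/328)
j=6 picked index 7: u0 ∈ [5/164, 1/4)
j=7 picked index 7: u0 ∈ [-31/328, 1/8)
intersection: [5/164, 13/328)

5/164 13/328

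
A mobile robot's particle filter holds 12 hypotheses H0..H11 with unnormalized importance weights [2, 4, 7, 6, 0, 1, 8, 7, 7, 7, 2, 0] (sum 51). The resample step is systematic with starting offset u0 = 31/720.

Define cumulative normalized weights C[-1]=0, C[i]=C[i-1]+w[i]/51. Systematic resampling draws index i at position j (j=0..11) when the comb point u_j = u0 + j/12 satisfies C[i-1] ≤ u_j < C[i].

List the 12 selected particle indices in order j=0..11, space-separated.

C = [2/51, 2/17, 13/51, 19/51, 19/51, 20/51, 28/51, 35/51, 14/17, 49/51, 1, 1]
j=0: u_0=31/720 ∈ [2/51, 2/17) → index 1
j=1: u_1=91/720 ∈ [2/17, 13/51) → index 2
j=2: u_2=151/720 ∈ [2/17, 13/51) → index 2
j=3: u_3=211/720 ∈ [13/51, 19/51) → index 3
j=4: u_4=271/720 ∈ [19/51, 20/51) → index 5
j=5: u_5=331/720 ∈ [20/51, 28/51) → index 6
j=6: u_6=391/720 ∈ [20/51, 28/51) → index 6
j=7: u_7=451/720 ∈ [28/51, 35/51) → index 7
j=8: u_8=511/720 ∈ [35/51, 14/17) → index 8
j=9: u_9=571/720 ∈ [35/51, 14/17) → index 8
j=10: u_10=631/720 ∈ [14/17, 49/51) → index 9
j=11: u_11=691/720 ∈ [14/17, 49/51) → index 9

1 2 2 3 5 6 6 7 8 8 9 9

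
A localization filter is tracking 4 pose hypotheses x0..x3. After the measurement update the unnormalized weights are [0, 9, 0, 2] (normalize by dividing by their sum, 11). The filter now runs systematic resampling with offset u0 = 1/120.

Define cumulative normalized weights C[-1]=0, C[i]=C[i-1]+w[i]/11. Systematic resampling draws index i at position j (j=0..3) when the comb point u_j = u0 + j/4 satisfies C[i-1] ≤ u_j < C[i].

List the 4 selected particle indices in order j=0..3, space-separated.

1 1 1 1

C = [0, 9/11, 9/11, 1]
j=0: u_0=1/120 ∈ [0, 9/11) → index 1
j=1: u_1=31/120 ∈ [0, 9/11) → index 1
j=2: u_2=61/120 ∈ [0, 9/11) → index 1
j=3: u_3=91/120 ∈ [0, 9/11) → index 1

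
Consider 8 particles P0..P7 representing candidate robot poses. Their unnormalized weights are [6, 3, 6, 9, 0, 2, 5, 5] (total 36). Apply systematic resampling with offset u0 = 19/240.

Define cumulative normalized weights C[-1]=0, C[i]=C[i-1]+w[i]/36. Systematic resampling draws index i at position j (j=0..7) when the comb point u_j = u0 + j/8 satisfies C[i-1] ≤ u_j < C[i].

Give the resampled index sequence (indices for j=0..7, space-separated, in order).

C = [1/6, 1/4, 5/12, 2/3, 2/3, 13/18, 31/36, 1]
j=0: u_0=19/240 ∈ [0, 1/6) → index 0
j=1: u_1=49/240 ∈ [1/6, 1/4) → index 1
j=2: u_2=79/240 ∈ [1/4, 5/12) → index 2
j=3: u_3=109/240 ∈ [5/12, 2/3) → index 3
j=4: u_4=139/240 ∈ [5/12, 2/3) → index 3
j=5: u_5=169/240 ∈ [2/3, 13/18) → index 5
j=6: u_6=199/240 ∈ [13/18, 31/36) → index 6
j=7: u_7=229/240 ∈ [31/36, 1) → index 7

0 1 2 3 3 5 6 7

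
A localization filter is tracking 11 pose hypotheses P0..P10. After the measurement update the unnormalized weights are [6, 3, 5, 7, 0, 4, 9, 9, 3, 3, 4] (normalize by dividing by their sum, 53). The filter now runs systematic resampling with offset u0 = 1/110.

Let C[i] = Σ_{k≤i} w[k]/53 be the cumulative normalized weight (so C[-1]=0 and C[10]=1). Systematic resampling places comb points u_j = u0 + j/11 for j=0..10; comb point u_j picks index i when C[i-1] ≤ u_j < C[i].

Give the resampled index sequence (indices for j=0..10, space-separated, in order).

C = [6/53, 9/53, 14/53, 21/53, 21/53, 25/53, 34/53, 43/53, 46/53, 49/53, 1]
j=0: u_0=1/110 ∈ [0, 6/53) → index 0
j=1: u_1=1/10 ∈ [0, 6/53) → index 0
j=2: u_2=21/110 ∈ [9/53, 14/53) → index 2
j=3: u_3=31/110 ∈ [14/53, 21/53) → index 3
j=4: u_4=41/110 ∈ [14/53, 21/53) → index 3
j=5: u_5=51/110 ∈ [21/53, 25/53) → index 5
j=6: u_6=61/110 ∈ [25/53, 34/53) → index 6
j=7: u_7=71/110 ∈ [34/53, 43/53) → index 7
j=8: u_8=81/110 ∈ [34/53, 43/53) → index 7
j=9: u_9=91/110 ∈ [43/53, 46/53) → index 8
j=10: u_10=101/110 ∈ [46/53, 49/53) → index 9

0 0 2 3 3 5 6 7 7 8 9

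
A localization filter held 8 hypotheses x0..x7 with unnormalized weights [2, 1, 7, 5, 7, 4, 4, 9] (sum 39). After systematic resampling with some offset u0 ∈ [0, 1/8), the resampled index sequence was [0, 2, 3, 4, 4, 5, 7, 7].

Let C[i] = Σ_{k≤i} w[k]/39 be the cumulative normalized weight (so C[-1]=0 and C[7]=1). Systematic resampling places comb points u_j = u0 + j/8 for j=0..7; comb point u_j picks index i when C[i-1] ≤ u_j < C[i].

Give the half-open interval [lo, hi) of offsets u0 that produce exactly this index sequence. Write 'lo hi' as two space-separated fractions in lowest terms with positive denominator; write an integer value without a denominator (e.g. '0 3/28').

1/52 1/24

C = [2/39, 1/13, 10/39, 5/13, 22/39, 2/3, 10/13, 1]
j=0 picked index 0: u0 ∈ [0, 2/39)
j=1 picked index 2: u0 ∈ [-5/104, 41/312)
j=2 picked index 3: u0 ∈ [1/156, 7/52)
j=3 picked index 4: u0 ∈ [1/104, 59/312)
j=4 picked index 4: u0 ∈ [-3/26, 5/78)
j=5 picked index 5: u0 ∈ [-19/312, 1/24)
j=6 picked index 7: u0 ∈ [1/52, 1/4)
j=7 picked index 7: u0 ∈ [-11/104, 1/8)
intersection: [1/52, 1/24)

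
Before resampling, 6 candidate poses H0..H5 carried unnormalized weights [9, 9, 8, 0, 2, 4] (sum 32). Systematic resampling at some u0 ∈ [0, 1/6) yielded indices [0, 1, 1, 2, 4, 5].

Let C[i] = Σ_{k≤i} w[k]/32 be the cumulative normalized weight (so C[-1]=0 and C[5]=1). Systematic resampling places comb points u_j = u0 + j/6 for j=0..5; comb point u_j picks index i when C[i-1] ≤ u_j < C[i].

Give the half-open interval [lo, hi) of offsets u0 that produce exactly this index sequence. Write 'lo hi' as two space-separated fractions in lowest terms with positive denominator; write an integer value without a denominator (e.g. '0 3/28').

7/48 1/6

C = [9/32, 9/16, 13/16, 13/16, 7/8, 1]
j=0 picked index 0: u0 ∈ [0, 9/32)
j=1 picked index 1: u0 ∈ [11/96, 19/48)
j=2 picked index 1: u0 ∈ [-5/96, 11/48)
j=3 picked index 2: u0 ∈ [1/16, 5/16)
j=4 picked index 4: u0 ∈ [7/48, 5/24)
j=5 picked index 5: u0 ∈ [1/24, 1/6)
intersection: [7/48, 1/6)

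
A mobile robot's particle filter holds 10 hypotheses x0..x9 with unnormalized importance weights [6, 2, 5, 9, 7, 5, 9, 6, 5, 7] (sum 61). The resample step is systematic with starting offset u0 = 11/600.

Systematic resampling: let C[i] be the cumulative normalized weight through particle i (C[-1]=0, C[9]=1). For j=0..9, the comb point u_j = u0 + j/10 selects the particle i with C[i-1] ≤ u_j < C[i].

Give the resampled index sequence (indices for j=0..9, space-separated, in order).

C = [6/61, 8/61, 13/61, 22/61, 29/61, 34/61, 43/61, 49/61, 54/61, 1]
j=0: u_0=11/600 ∈ [0, 6/61) → index 0
j=1: u_1=71/600 ∈ [6/61, 8/61) → index 1
j=2: u_2=131/600 ∈ [13/61, 22/61) → index 3
j=3: u_3=191/600 ∈ [13/61, 22/61) → index 3
j=4: u_4=251/600 ∈ [22/61, 29/61) → index 4
j=5: u_5=311/600 ∈ [29/61, 34/61) → index 5
j=6: u_6=371/600 ∈ [34/61, 43/61) → index 6
j=7: u_7=431/600 ∈ [43/61, 49/61) → index 7
j=8: u_8=491/600 ∈ [49/61, 54/61) → index 8
j=9: u_9=551/600 ∈ [54/61, 1) → index 9

0 1 3 3 4 5 6 7 8 9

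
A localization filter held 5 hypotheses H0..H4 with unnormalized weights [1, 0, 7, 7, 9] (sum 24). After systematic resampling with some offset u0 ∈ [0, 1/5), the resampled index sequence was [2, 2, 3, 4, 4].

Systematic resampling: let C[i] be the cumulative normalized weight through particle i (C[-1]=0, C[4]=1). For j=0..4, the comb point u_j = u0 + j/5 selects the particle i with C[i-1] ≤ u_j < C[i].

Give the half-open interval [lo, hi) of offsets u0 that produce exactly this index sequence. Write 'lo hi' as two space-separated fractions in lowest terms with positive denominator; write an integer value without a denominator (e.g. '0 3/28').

C = [1/24, 1/24, 1/3, 5/8, 1]
j=0 picked index 2: u0 ∈ [1/24, 1/3)
j=1 picked index 2: u0 ∈ [-19/120, 2/15)
j=2 picked index 3: u0 ∈ [-1/15, 9/40)
j=3 picked index 4: u0 ∈ [1/40, 2/5)
j=4 picked index 4: u0 ∈ [-7/40, 1/5)
intersection: [1/24, 2/15)

1/24 2/15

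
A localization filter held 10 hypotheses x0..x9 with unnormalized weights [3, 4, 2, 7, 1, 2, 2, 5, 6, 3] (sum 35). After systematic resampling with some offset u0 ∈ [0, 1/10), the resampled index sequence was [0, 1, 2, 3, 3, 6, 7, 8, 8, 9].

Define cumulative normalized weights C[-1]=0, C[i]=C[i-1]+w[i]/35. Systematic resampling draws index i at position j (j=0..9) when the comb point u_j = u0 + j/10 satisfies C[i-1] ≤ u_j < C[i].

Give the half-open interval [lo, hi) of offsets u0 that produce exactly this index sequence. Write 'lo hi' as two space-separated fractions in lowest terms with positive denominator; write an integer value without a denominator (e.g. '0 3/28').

3/70 2/35

C = [3/35, 1/5, 9/35, 16/35, 17/35, 19/35, 3/5, 26/35, 32/35, 1]
j=0 picked index 0: u0 ∈ [0, 3/35)
j=1 picked index 1: u0 ∈ [-1/70, 1/10)
j=2 picked index 2: u0 ∈ [0, 2/35)
j=3 picked index 3: u0 ∈ [-3/70, 11/70)
j=4 picked index 3: u0 ∈ [-1/7, 2/35)
j=5 picked index 6: u0 ∈ [3/70, 1/10)
j=6 picked index 7: u0 ∈ [0, 1/7)
j=7 picked index 8: u0 ∈ [3/70, 3/14)
j=8 picked index 8: u0 ∈ [-2/35, 4/35)
j=9 picked index 9: u0 ∈ [1/70, 1/10)
intersection: [3/70, 2/35)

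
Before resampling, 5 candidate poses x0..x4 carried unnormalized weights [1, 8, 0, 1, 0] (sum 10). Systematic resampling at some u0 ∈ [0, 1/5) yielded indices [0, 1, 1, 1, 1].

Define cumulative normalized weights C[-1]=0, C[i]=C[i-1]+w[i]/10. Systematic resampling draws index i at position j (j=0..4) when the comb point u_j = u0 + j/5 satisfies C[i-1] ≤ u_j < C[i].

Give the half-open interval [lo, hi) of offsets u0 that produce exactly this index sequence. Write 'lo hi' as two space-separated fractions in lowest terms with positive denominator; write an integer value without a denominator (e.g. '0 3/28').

C = [1/10, 9/10, 9/10, 1, 1]
j=0 picked index 0: u0 ∈ [0, 1/10)
j=1 picked index 1: u0 ∈ [-1/10, 7/10)
j=2 picked index 1: u0 ∈ [-3/10, 1/2)
j=3 picked index 1: u0 ∈ [-1/2, 3/10)
j=4 picked index 1: u0 ∈ [-7/10, 1/10)
intersection: [0, 1/10)

0 1/10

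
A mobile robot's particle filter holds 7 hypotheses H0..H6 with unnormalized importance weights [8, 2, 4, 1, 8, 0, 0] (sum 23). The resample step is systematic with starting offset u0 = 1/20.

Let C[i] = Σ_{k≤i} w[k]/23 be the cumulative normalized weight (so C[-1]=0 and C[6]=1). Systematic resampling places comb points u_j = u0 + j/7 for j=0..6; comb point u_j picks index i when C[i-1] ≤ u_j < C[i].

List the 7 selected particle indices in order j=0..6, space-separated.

C = [8/23, 10/23, 14/23, 15/23, 1, 1, 1]
j=0: u_0=1/20 ∈ [0, 8/23) → index 0
j=1: u_1=27/140 ∈ [0, 8/23) → index 0
j=2: u_2=47/140 ∈ [0, 8/23) → index 0
j=3: u_3=67/140 ∈ [10/23, 14/23) → index 2
j=4: u_4=87/140 ∈ [14/23, 15/23) → index 3
j=5: u_5=107/140 ∈ [15/23, 1) → index 4
j=6: u_6=127/140 ∈ [15/23, 1) → index 4

0 0 0 2 3 4 4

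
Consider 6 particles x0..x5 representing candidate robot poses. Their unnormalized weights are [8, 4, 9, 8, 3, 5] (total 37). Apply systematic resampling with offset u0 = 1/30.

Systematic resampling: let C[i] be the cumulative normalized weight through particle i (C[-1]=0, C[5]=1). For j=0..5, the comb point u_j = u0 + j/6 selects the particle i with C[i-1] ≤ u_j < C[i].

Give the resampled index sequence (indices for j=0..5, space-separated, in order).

0 0 2 2 3 5

C = [8/37, 12/37, 21/37, 29/37, 32/37, 1]
j=0: u_0=1/30 ∈ [0, 8/37) → index 0
j=1: u_1=1/5 ∈ [0, 8/37) → index 0
j=2: u_2=11/30 ∈ [12/37, 21/37) → index 2
j=3: u_3=8/15 ∈ [12/37, 21/37) → index 2
j=4: u_4=7/10 ∈ [21/37, 29/37) → index 3
j=5: u_5=13/15 ∈ [32/37, 1) → index 5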